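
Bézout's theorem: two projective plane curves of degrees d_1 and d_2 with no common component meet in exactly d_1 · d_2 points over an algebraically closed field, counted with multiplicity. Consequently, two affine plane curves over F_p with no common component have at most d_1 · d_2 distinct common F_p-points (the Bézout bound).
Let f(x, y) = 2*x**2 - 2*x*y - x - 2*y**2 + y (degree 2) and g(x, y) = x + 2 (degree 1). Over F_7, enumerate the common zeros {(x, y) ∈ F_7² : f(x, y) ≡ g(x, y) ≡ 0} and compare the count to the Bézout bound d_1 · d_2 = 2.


Common zeros: {(5, 3)}; count = 1; Bézout bound = 2.

deg(f) = 2, deg(g) = 1, so Bézout bound = 2.
Scan x ∈ F_7. For each x, list the y ∈ F_7 with f(x, y) ≡ 0 and those with g(x, y) ≡ 0 (mod 7); the common zeros in that column are the intersection.
  x = 0: f ≡ 0 at y ∈ {0, 4}; g ≡ 0 at y ∈ ∅; common: ∅.
  x = 1: f ≡ 0 at y ∈ {4, 6}; g ≡ 0 at y ∈ ∅; common: ∅.
  x = 2: f ≡ 0 at y ∈ {3, 6}; g ≡ 0 at y ∈ ∅; common: ∅.
  x = 3: f ≡ 0 at y ∈ ∅; g ≡ 0 at y ∈ ∅; common: ∅.
  x = 4: f ≡ 0 at y ∈ {0}; g ≡ 0 at y ∈ ∅; common: ∅.
  x = 5: f ≡ 0 at y ∈ {3}; g ≡ 0 at y ∈ {0, 1, 2, 3, 4, 5, 6}; common: {3}.
  x = 6: f ≡ 0 at y ∈ ∅; g ≡ 0 at y ∈ ∅; common: ∅.
Collecting: common zeros = {(5, 3)}, so the count is 1.
Comparison with the Bézout bound: 1 ≤ 2 = deg(f)·deg(g), as expected for curves with no common component (the affine F_7-count falls short of the bound because intersections may lie at infinity, over extension fields, or carry multiplicity).


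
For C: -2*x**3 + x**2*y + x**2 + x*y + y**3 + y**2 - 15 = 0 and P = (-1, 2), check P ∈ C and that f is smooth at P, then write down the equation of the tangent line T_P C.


Tangent line at P: -10*x + 16*y - 42 = 0.

Step 1: f(-1, 2) = 0, so P lies on C.
Step 2: partial derivatives
  f_x(x, y) = -6*x**2 + 2*x*y + 2*x + y, f_y(x, y) = x**2 + x + 3*y**2 + 2*y.
  f_x(P) = -10, f_y(P) = 16 (gradient nonzero, so P is smooth).
Step 3: tangent line at P: -10·(x − -1) + 16·(y − 2) = 0.
Expanding: -10*x + 16*y - 42 = 0.


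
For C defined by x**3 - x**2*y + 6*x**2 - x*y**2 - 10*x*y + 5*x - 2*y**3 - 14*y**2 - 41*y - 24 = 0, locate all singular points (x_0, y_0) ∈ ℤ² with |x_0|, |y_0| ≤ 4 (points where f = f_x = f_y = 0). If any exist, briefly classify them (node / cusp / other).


Singular points: {(-3, -2)}; classification: node.

Compute partial derivatives:
  f_x = 3*x**2 - 2*x*y + 12*x - y**2 - 10*y + 5.
  f_y = -x**2 - 2*x*y - 10*x - 6*y**2 - 28*y - 41.
Scan x_0 ∈ {−4, ..., 4}. For each x_0, f_y(x_0, y) is a polynomial in y; find its integer roots y ∈ {−4, ..., 4}, then test f_x and f at those candidates.
  x = -4: f_y(-4, y) = -6*y**2 - 20*y - 17; no integer root y with |y| ≤ 4.
  x = -3: f_y(-3, y) = -6*y**2 - 22*y - 20; vanishes at y ∈ {-2}. (-3, -2): f_x = 0, f = 0 — SINGULAR.
  x = -2: f_y(-2, y) = -6*y**2 - 24*y - 25; no integer root y with |y| ≤ 4.
  x = -1: f_y(-1, y) = -6*y**2 - 26*y - 32; no integer root y with |y| ≤ 4.
  x = 0: f_y(0, y) = -6*y**2 - 28*y - 41; no integer root y with |y| ≤ 4.
  x = 1: f_y(1, y) = -6*y**2 - 30*y - 52; no integer root y with |y| ≤ 4.
  x = 2: f_y(2, y) = -6*y**2 - 32*y - 65; no integer root y with |y| ≤ 4.
  x = 3: f_y(3, y) = -6*y**2 - 34*y - 80; no integer root y with |y| ≤ 4.
  x = 4: f_y(4, y) = -6*y**2 - 36*y - 97; no integer root y with |y| ≤ 4.
Only singular point on the grid: (-3, -2).
Classify: substitute x = -3 + u, y = -2 + v and expand: f = u**3 - u**2*v - u**2 - u*v**2 - 2*v**3 + v**2.
No constant or linear terms (consistent with a singular point). Quadratic part: -u**2 + v**2. Cubic part: u**3 - u**2*v - u*v**2 - 2*v**3.
The quadratic part v**2 - u**2 = (v − u)(v + u) splits into two distinct linear factors, so there are two distinct tangent lines y − -2 = ±(x − -3) — this is a node (ordinary double point).
Classification: node.


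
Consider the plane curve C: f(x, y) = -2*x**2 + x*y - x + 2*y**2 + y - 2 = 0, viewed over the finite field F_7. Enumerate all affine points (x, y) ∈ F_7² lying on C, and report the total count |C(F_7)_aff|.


Affine F_7-points: {(1, 2), (1, 4), (2, 1), (3, 2), (3, 3), (4, 4), (5, 1), (5, 3)}; count = 8.

For each of the 49 pairs (x, y) ∈ F_7², evaluate f(x, y) mod 7. Record the zeros.
  x = 0: [0↦5, 1↦1, 2↦1, 3↦5, 4↦6, 5↦4, 6↦6]  zeros at y ∈ ∅
  x = 1: [0↦2, 1↦6, 2↦0, 3↦5, 4↦0, 5↦6, 6↦2]  zeros at y ∈ {2, 4}
  x = 2: [0↦2, 1↦0, 2↦2, 3↦1, 4↦4, 5↦4, 6↦1]  zeros at y ∈ {1}
  x = 3: [0↦5, 1↦4, 2↦0, 3↦0, 4↦4, 5↦5, 6↦3]  zeros at y ∈ {2, 3}
  x = 4: [0↦4, 1↦4, 2↦1, 3↦2, 4↦0, 5↦2, 6↦1]  zeros at y ∈ {4}
  x = 5: [0↦6, 1↦0, 2↦5, 3↦0, 4↦6, 5↦2, 6↦2]  zeros at y ∈ {1, 3}
  x = 6: [0↦4, 1↦6, 2↦5, 3↦1, 4↦1, 5↦5, 6↦6]  zeros at y ∈ ∅
Collecting zeros: affine points = {(1, 2), (1, 4), (2, 1), (3, 2), (3, 3), (4, 4), (5, 1), (5, 3)}.
Total count |C(F_7)_aff| = 8.


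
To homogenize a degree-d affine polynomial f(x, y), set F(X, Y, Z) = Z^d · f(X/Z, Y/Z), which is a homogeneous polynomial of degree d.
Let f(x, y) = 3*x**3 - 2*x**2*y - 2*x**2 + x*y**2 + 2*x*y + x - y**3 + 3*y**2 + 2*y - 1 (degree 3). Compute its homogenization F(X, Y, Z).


F(X, Y, Z) = 3*X**3 - 2*X**2*Y - 2*X**2*Z + X*Y**2 + 2*X*Y*Z + X*Z**2 - Y**3 + 3*Y**2*Z + 2*Y*Z**2 - Z**3

deg(f) = 3.
Substitute x = X/Z, y = Y/Z into f, then multiply by Z^3.
  monomial 3·x^3·y^0 ↦ 3·X^3·Y^0·Z^0.
  monomial -2·x^2·y^1 ↦ -2·X^2·Y^1·Z^0.
  monomial -2·x^2·y^0 ↦ -2·X^2·Y^0·Z^1.
  monomial 1·x^1·y^2 ↦ 1·X^1·Y^2·Z^0.
  monomial 2·x^1·y^1 ↦ 2·X^1·Y^1·Z^1.
  monomial 1·x^1·y^0 ↦ 1·X^1·Y^0·Z^2.
  monomial -1·x^0·y^3 ↦ -1·X^0·Y^3·Z^0.
  monomial 3·x^0·y^2 ↦ 3·X^0·Y^2·Z^1.
  monomial 2·x^0·y^1 ↦ 2·X^0·Y^1·Z^2.
  monomial -1·x^0·y^0 ↦ -1·X^0·Y^0·Z^3.
Collecting: F(X, Y, Z) = 3*X**3 - 2*X**2*Y - 2*X**2*Z + X*Y**2 + 2*X*Y*Z + X*Z**2 - Y**3 + 3*Y**2*Z + 2*Y*Z**2 - Z**3.


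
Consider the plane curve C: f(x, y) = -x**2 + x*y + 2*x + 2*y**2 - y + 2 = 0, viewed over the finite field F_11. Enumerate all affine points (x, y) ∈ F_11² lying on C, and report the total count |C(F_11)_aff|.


Affine F_11-points: {(1, 2), (1, 9), (3, 2), (3, 8), (6, 0), (6, 3), (7, 0), (7, 8), (10, 3), (10, 9)}; count = 10.

For each of the 121 pairs (x, y) ∈ F_11², evaluate f(x, y) mod 11. Record the zeros.
  x = 0: [0↦2, 1↦3, 2↦8, 3↦6, 4↦8, 5↦3, 6↦2, 7↦5, 8↦1, 9↦1, 10↦5]  zeros at y ∈ ∅
  x = 1: [0↦3, 1↦5, 2↦0, 3↦10, 4↦2, 5↦9, 6↦9, 7↦2, 8↦10, 9↦0, 10↦5]  zeros at y ∈ {2, 9}
  x = 2: [0↦2, 1↦5, 2↦1, 3↦1, 4↦5, 5↦2, 6↦3, 7↦8, 8↦6, 9↦8, 10↦3]  zeros at y ∈ ∅
  x = 3: [0↦10, 1↦3, 2↦0, 3↦1, 4↦6, 5↦4, 6↦6, 7↦1, 8↦0, 9↦3, 10↦10]  zeros at y ∈ {2, 8}
  x = 4: [0↦5, 1↦10, 2↦8, 3↦10, 4↦5, 5↦4, 6↦7, 7↦3, 8↦3, 9↦7, 10↦4]  zeros at y ∈ ∅
  x = 5: [0↦9, 1↦4, 2↦3, 3↦6, 4↦2, 5↦2, 6↦6, 7↦3, 8↦4, 9↦9, 10↦7]  zeros at y ∈ ∅
  x = 6: [0↦0, 1↦7, 2↦7, 3↦0, 4↦8, 5↦9, 6↦3, 7↦1, 8↦3, 9↦9, 10↦8]  zeros at y ∈ {0, 3}
  x = 7: [0↦0, 1↦8, 2↦9, 3↦3, 4↦1, 5↦3, 6↦9, 7↦8, 8↦0, 9↦7, 10↦7]  zeros at y ∈ {0, 8}
  x = 8: [0↦9, 1↦7, 2↦9, 3↦4, 4↦3, 5↦6, 6↦2, 7↦2, 8↦6, 9↦3, 10↦4]  zeros at y ∈ ∅
  x = 9: [0↦5, 1↦4, 2↦7, 3↦3, 4↦3, 5↦7, 6↦4, 7↦5, 8↦10, 9↦8, 10↦10]  zeros at y ∈ ∅
  x = 10: [0↦10, 1↦10, 2↦3, 3↦0, 4↦1, 5↦6, 6↦4, 7↦6, 8↦1, 9↦0, 10↦3]  zeros at y ∈ {3, 9}
Collecting zeros: affine points = {(1, 2), (1, 9), (3, 2), (3, 8), (6, 0), (6, 3), (7, 0), (7, 8), (10, 3), (10, 9)}.
Total count |C(F_11)_aff| = 10.


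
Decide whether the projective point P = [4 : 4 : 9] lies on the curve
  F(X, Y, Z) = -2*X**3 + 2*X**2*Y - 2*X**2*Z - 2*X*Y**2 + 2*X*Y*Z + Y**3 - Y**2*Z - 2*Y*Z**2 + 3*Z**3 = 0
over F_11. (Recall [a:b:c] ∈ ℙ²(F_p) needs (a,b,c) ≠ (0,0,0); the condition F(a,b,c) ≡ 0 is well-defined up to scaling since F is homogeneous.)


F(4,4,9) ≡ 0 (mod 11); P is on the curve.

Evaluate F(4, 4, 9) term-by-term (mod 11).
  -2*X**3 ↦ -2·64·1·1 = -128
  2*X**2*Y ↦ 2·16·4·1 = 128
  -2*X**2*Z ↦ -2·16·1·9 = -288
  -2*X*Y**2 ↦ -2·4·16·1 = -128
  2*X*Y*Z ↦ 2·4·4·9 = 288
  Y**3 ↦ 1·1·64·1 = 64
  -Y**2*Z ↦ -1·1·16·9 = -144
  -2*Y*Z**2 ↦ -2·1·4·81 = -648
  3*Z**3 ↦ 3·1·1·729 = 2187
Sum: F(4, 4, 9) = (-128) + (128) + (-288) + (-128) + (288) + (64) + (-144) + (-648) + (2187) = 1331.
Reducing mod 11: 1331 ≡ 0 (mod 11).
Since F(a, b, c) ≡ 0 (mod 11), P lies on the curve.


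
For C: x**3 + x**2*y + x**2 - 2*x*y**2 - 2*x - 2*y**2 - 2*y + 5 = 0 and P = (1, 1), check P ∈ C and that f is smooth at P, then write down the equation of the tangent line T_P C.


Tangent line at P: 3*x - 9*y + 6 = 0.

Step 1: f(1, 1) = 0, so P lies on C.
Step 2: partial derivatives
  f_x(x, y) = 3*x**2 + 2*x*y + 2*x - 2*y**2 - 2, f_y(x, y) = x**2 - 4*x*y - 4*y - 2.
  f_x(P) = 3, f_y(P) = -9 (gradient nonzero, so P is smooth).
Step 3: tangent line at P: 3·(x − 1) + -9·(y − 1) = 0.
Expanding: 3*x - 9*y + 6 = 0.


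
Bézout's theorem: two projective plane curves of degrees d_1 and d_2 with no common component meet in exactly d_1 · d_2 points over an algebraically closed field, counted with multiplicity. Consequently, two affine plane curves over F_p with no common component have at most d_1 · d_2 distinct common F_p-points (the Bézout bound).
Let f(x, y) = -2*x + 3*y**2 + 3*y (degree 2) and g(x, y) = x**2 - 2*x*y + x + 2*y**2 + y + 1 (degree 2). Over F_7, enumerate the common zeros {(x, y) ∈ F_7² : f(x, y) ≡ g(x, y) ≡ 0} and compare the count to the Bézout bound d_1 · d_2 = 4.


Common zeros: ∅; count = 0; Bézout bound = 4.

deg(f) = 2, deg(g) = 2, so Bézout bound = 4.
Scan x ∈ F_7. For each x, list the y ∈ F_7 with f(x, y) ≡ 0 and those with g(x, y) ≡ 0 (mod 7); the common zeros in that column are the intersection.
  x = 0: f ≡ 0 at y ∈ {0, 6}; g ≡ 0 at y ∈ {5}; common: ∅.
  x = 1: f ≡ 0 at y ∈ ∅; g ≡ 0 at y ∈ ∅; common: ∅.
  x = 2: f ≡ 0 at y ∈ {2, 4}; g ≡ 0 at y ∈ {0, 5}; common: ∅.
  x = 3: f ≡ 0 at y ∈ {1, 5}; g ≡ 0 at y ∈ ∅; common: ∅.
  x = 4: f ≡ 0 at y ∈ {3}; g ≡ 0 at y ∈ {0}; common: ∅.
  x = 5: f ≡ 0 at y ∈ ∅; g ≡ 0 at y ∈ {2, 6}; common: ∅.
  x = 6: f ≡ 0 at y ∈ ∅; g ≡ 0 at y ∈ {3, 6}; common: ∅.
Collecting: common zeros = ∅, so the count is 0.
Comparison with the Bézout bound: 0 ≤ 4 = deg(f)·deg(g), as expected for curves with no common component (the affine F_7-count falls short of the bound because intersections may lie at infinity, over extension fields, or carry multiplicity).


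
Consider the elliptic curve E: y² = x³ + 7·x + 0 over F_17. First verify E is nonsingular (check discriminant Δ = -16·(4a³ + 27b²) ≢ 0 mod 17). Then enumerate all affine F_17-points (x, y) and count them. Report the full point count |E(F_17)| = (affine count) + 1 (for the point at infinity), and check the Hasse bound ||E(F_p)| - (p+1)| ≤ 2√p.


Affine points = {(0, 0), (1, 5), (1, 12), (7, 1), (7, 16), (10, 4), (10, 13), (16, 3), (16, 14)}; affine count = 9; |E(F_17)| = 10.

Discriminant check: Δ ∝ 4a³ + 27b² = 4·7³ + 27·0² = 4·343 + 27·0 ≡ 12 (mod 17). Nonzero ⇒ E is nonsingular.
For each x ∈ F_17, compute rhs = x³ + 7·x + 0 mod 17, then count y ∈ F_17 with y² ≡ rhs.
  x = 0: rhs = 0, matching y values: 0 (1 points).
  x = 1: rhs = 8, matching y values: 5, 12 (2 points).
  x = 2: rhs = 5, matching y values: none (0 points).
  x = 3: rhs = 14, matching y values: none (0 points).
  x = 4: rhs = 7, matching y values: none (0 points).
  x = 5: rhs = 7, matching y values: none (0 points).
  x = 6: rhs = 3, matching y values: none (0 points).
  x = 7: rhs = 1, matching y values: 1, 16 (2 points).
  x = 8: rhs = 7, matching y values: none (0 points).
  x = 9: rhs = 10, matching y values: none (0 points).
  x = 10: rhs = 16, matching y values: 4, 13 (2 points).
  x = 11: rhs = 14, matching y values: none (0 points).
  x = 12: rhs = 10, matching y values: none (0 points).
  x = 13: rhs = 10, matching y values: none (0 points).
  x = 14: rhs = 3, matching y values: none (0 points).
  x = 15: rhs = 12, matching y values: none (0 points).
  x = 16: rhs = 9, matching y values: 3, 14 (2 points).
Total affine count: 9.
Full point count |E(F_17)| = 9 + 1 = 10.
Hasse bound: |10 − (17+1)| = |-8| = 8 ≤ 2√17 ≈ 8.2462 ✓.


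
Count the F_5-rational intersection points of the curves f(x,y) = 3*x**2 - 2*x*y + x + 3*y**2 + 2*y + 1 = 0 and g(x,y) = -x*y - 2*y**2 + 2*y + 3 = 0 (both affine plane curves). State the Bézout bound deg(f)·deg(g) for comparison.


Common zeros: {(3, 1)}; count = 1; Bézout bound = 4.

deg(f) = 2, deg(g) = 2, so Bézout bound = 4.
Scan x ∈ F_5. For each x, list the y ∈ F_5 with f(x, y) ≡ 0 and those with g(x, y) ≡ 0 (mod 5); the common zeros in that column are the intersection.
  x = 0: f ≡ 0 at y ∈ ∅; g ≡ 0 at y ∈ ∅; common: ∅.
  x = 1: f ≡ 0 at y ∈ {0}; g ≡ 0 at y ∈ {4}; common: ∅.
  x = 2: f ≡ 0 at y ∈ {0, 4}; g ≡ 0 at y ∈ {2, 3}; common: ∅.
  x = 3: f ≡ 0 at y ∈ {1, 2}; g ≡ 0 at y ∈ {1}; common: {1}.
  x = 4: f ≡ 0 at y ∈ {1}; g ≡ 0 at y ∈ ∅; common: ∅.
Collecting: common zeros = {(3, 1)}, so the count is 1.
Comparison with the Bézout bound: 1 ≤ 4 = deg(f)·deg(g), as expected for curves with no common component (the affine F_5-count falls short of the bound because intersections may lie at infinity, over extension fields, or carry multiplicity).


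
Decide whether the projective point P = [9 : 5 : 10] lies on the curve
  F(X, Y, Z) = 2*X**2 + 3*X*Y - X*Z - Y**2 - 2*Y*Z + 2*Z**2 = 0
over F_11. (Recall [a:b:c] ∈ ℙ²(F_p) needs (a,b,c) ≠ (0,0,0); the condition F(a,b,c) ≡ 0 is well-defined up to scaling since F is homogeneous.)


F(9,5,10) ≡ 7 (mod 11); P is NOT on the curve.

Evaluate F(9, 5, 10) term-by-term (mod 11).
  2*X**2 ↦ 2·81·1·1 = 162
  3*X*Y ↦ 3·9·5·1 = 135
  -X*Z ↦ -1·9·1·10 = -90
  -Y**2 ↦ -1·1·25·1 = -25
  -2*Y*Z ↦ -2·1·5·10 = -100
  2*Z**2 ↦ 2·1·1·100 = 200
Sum: F(9, 5, 10) = (162) + (135) + (-90) + (-25) + (-100) + (200) = 282.
Reducing mod 11: 282 ≡ 7 (mod 11).
Since F(a, b, c) ≡ 7 ≠ 0 (mod 11), P does NOT lie on the curve.


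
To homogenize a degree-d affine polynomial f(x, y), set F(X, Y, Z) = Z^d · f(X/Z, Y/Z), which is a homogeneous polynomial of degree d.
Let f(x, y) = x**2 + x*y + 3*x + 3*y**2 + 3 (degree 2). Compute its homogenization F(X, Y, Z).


F(X, Y, Z) = X**2 + X*Y + 3*X*Z + 3*Y**2 + 3*Z**2

deg(f) = 2.
Substitute x = X/Z, y = Y/Z into f, then multiply by Z^2.
  monomial 1·x^2·y^0 ↦ 1·X^2·Y^0·Z^0.
  monomial 1·x^1·y^1 ↦ 1·X^1·Y^1·Z^0.
  monomial 3·x^1·y^0 ↦ 3·X^1·Y^0·Z^1.
  monomial 3·x^0·y^2 ↦ 3·X^0·Y^2·Z^0.
  monomial 3·x^0·y^0 ↦ 3·X^0·Y^0·Z^2.
Collecting: F(X, Y, Z) = X**2 + X*Y + 3*X*Z + 3*Y**2 + 3*Z**2.


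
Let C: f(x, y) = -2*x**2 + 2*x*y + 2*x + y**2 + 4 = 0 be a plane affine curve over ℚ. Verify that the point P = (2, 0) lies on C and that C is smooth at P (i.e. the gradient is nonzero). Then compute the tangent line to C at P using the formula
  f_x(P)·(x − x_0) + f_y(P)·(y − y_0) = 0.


Tangent line at P: -6*x + 4*y + 12 = 0.

Step 1: f(2, 0) = 0, so P lies on C.
Step 2: partial derivatives
  f_x(x, y) = -4*x + 2*y + 2, f_y(x, y) = 2*x + 2*y.
  f_x(P) = -6, f_y(P) = 4 (gradient nonzero, so P is smooth).
Step 3: tangent line at P: -6·(x − 2) + 4·(y − 0) = 0.
Expanding: -6*x + 4*y + 12 = 0.


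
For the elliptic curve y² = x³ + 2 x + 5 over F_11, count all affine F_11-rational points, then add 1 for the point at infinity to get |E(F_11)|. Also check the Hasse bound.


Affine points = {(0, 4), (0, 7), (3, 4), (3, 7), (4, 0), (8, 4), (8, 7), (9, 2), (9, 9)}; affine count = 9; |E(F_11)| = 10.

Discriminant check: Δ ∝ 4a³ + 27b² = 4·2³ + 27·5² = 4·8 + 27·25 ≡ 3 (mod 11). Nonzero ⇒ E is nonsingular.
For each x ∈ F_11, compute rhs = x³ + 2·x + 5 mod 11, then count y ∈ F_11 with y² ≡ rhs.
  x = 0: rhs = 5, matching y values: 4, 7 (2 points).
  x = 1: rhs = 8, matching y values: none (0 points).
  x = 2: rhs = 6, matching y values: none (0 points).
  x = 3: rhs = 5, matching y values: 4, 7 (2 points).
  x = 4: rhs = 0, matching y values: 0 (1 points).
  x = 5: rhs = 8, matching y values: none (0 points).
  x = 6: rhs = 2, matching y values: none (0 points).
  x = 7: rhs = 10, matching y values: none (0 points).
  x = 8: rhs = 5, matching y values: 4, 7 (2 points).
  x = 9: rhs = 4, matching y values: 2, 9 (2 points).
  x = 10: rhs = 2, matching y values: none (0 points).
Total affine count: 9.
Full point count |E(F_11)| = 9 + 1 = 10.
Hasse bound: |10 − (11+1)| = |-2| = 2 ≤ 2√11 ≈ 6.6332 ✓.


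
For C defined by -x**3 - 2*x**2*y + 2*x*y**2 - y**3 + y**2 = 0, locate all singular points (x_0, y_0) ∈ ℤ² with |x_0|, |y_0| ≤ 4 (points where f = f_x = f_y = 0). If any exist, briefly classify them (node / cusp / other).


Singular points: {(0, 0)}; classification: cusp.

Compute partial derivatives:
  f_x = -3*x**2 - 4*x*y + 2*y**2.
  f_y = -2*x**2 + 4*x*y - 3*y**2 + 2*y.
Scan x_0 ∈ {−4, ..., 4}. For each x_0, f_y(x_0, y) is a polynomial in y; find its integer roots y ∈ {−4, ..., 4}, then test f_x and f at those candidates.
  x = -4: f_y(-4, y) = -3*y**2 - 14*y - 32; no integer root y with |y| ≤ 4.
  x = -3: f_y(-3, y) = -3*y**2 - 10*y - 18; no integer root y with |y| ≤ 4.
  x = -2: f_y(-2, y) = -3*y**2 - 6*y - 8; no integer root y with |y| ≤ 4.
  x = -1: f_y(-1, y) = -3*y**2 - 2*y - 2; no integer root y with |y| ≤ 4.
  x = 0: f_y(0, y) = -3*y**2 + 2*y; vanishes at y ∈ {0}. (0, 0): f_x = 0, f = 0 — SINGULAR.
  x = 1: f_y(1, y) = -3*y**2 + 6*y - 2; no integer root y with |y| ≤ 4.
  x = 2: f_y(2, y) = -3*y**2 + 10*y - 8; vanishes at y ∈ {2}. (2, 2): f_x = -20 ≠ 0.
  x = 3: f_y(3, y) = -3*y**2 + 14*y - 18; no integer root y with |y| ≤ 4.
  x = 4: f_y(4, y) = -3*y**2 + 18*y - 32; no integer root y with |y| ≤ 4.
Only singular point on the grid: (0, 0).
Classify: substitute x = 0 + u, y = 0 + v and expand: f = -u**3 - 2*u**2*v + 2*u*v**2 - v**3 + v**2.
No constant or linear terms (consistent with a singular point). Quadratic part: v**2. Cubic part: -u**3 - 2*u**2*v + 2*u*v**2 - v**3.
The quadratic part v**2 is a perfect square, so there is a single (double) tangent line v = 0, i.e. y = 0. Restricting the cubic part to that line (v = 0) leaves -u**3 ≠ 0, so f is not divisible by v and the branch is v² ≈ u**3 to lowest order — this is a cusp.
Classification: cusp.


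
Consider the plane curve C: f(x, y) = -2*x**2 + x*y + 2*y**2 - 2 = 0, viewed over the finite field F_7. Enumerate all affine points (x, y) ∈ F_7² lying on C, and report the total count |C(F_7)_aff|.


Affine F_7-points: {(0, 1), (0, 6), (2, 3), (3, 3), (3, 6), (4, 1), (4, 4), (5, 4)}; count = 8.

For each of the 49 pairs (x, y) ∈ F_7², evaluate f(x, y) mod 7. Record the zeros.
  x = 0: [0↦5, 1↦0, 2↦6, 3↦2, 4↦2, 5↦6, 6↦0]  zeros at y ∈ {1, 6}
  x = 1: [0↦3, 1↦6, 2↦6, 3↦3, 4↦4, 5↦2, 6↦4]  zeros at y ∈ ∅
  x = 2: [0↦4, 1↦1, 2↦2, 3↦0, 4↦2, 5↦1, 6↦4]  zeros at y ∈ {3}
  x = 3: [0↦1, 1↦6, 2↦1, 3↦0, 4↦3, 5↦3, 6↦0]  zeros at y ∈ {3, 6}
  x = 4: [0↦1, 1↦0, 2↦3, 3↦3, 4↦0, 5↦1, 6↦6]  zeros at y ∈ {1, 4}
  x = 5: [0↦4, 1↦4, 2↦1, 3↦2, 4↦0, 5↦2, 6↦1]  zeros at y ∈ {4}
  x = 6: [0↦3, 1↦4, 2↦2, 3↦4, 4↦3, 5↦6, 6↦6]  zeros at y ∈ ∅
Collecting zeros: affine points = {(0, 1), (0, 6), (2, 3), (3, 3), (3, 6), (4, 1), (4, 4), (5, 4)}.
Total count |C(F_7)_aff| = 8.


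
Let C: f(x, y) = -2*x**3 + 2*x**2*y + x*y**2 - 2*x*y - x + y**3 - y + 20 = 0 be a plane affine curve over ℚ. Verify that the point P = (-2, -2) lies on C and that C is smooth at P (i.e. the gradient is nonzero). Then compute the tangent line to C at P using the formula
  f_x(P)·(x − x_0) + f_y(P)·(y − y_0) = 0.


Tangent line at P: -x + 31*y + 60 = 0.

Step 1: f(-2, -2) = 0, so P lies on C.
Step 2: partial derivatives
  f_x(x, y) = -6*x**2 + 4*x*y + y**2 - 2*y - 1, f_y(x, y) = 2*x**2 + 2*x*y - 2*x + 3*y**2 - 1.
  f_x(P) = -1, f_y(P) = 31 (gradient nonzero, so P is smooth).
Step 3: tangent line at P: -1·(x − -2) + 31·(y − -2) = 0.
Expanding: -x + 31*y + 60 = 0.


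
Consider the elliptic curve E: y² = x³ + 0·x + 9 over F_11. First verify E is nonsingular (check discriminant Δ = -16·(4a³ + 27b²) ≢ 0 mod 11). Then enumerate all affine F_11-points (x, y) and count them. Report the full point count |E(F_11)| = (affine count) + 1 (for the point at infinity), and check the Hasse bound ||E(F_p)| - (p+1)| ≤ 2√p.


Affine points = {(0, 3), (0, 8), (3, 5), (3, 6), (6, 4), (6, 7), (7, 0), (8, 2), (8, 9), (9, 1), (9, 10)}; affine count = 11; |E(F_11)| = 12.

Discriminant check: Δ ∝ 4a³ + 27b² = 4·0³ + 27·9² = 4·0 + 27·81 ≡ 9 (mod 11). Nonzero ⇒ E is nonsingular.
For each x ∈ F_11, compute rhs = x³ + 0·x + 9 mod 11, then count y ∈ F_11 with y² ≡ rhs.
  x = 0: rhs = 9, matching y values: 3, 8 (2 points).
  x = 1: rhs = 10, matching y values: none (0 points).
  x = 2: rhs = 6, matching y values: none (0 points).
  x = 3: rhs = 3, matching y values: 5, 6 (2 points).
  x = 4: rhs = 7, matching y values: none (0 points).
  x = 5: rhs = 2, matching y values: none (0 points).
  x = 6: rhs = 5, matching y values: 4, 7 (2 points).
  x = 7: rhs = 0, matching y values: 0 (1 points).
  x = 8: rhs = 4, matching y values: 2, 9 (2 points).
  x = 9: rhs = 1, matching y values: 1, 10 (2 points).
  x = 10: rhs = 8, matching y values: none (0 points).
Total affine count: 11.
Full point count |E(F_11)| = 11 + 1 = 12.
Hasse bound: |12 − (11+1)| = |0| = 0 ≤ 2√11 ≈ 6.6332 ✓.


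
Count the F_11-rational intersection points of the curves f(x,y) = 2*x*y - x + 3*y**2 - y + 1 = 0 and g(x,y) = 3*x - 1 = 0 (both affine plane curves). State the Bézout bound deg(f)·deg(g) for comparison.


Common zeros: ∅; count = 0; Bézout bound = 2.

deg(f) = 2, deg(g) = 1, so Bézout bound = 2.
Scan x ∈ F_11. For each x, list the y ∈ F_11 with f(x, y) ≡ 0 and those with g(x, y) ≡ 0 (mod 11); the common zeros in that column are the intersection.
  x = 0: f ≡ 0 at y ∈ {2}; g ≡ 0 at y ∈ ∅; common: ∅.
  x = 1: f ≡ 0 at y ∈ {0, 7}; g ≡ 0 at y ∈ ∅; common: ∅.
  x = 2: f ≡ 0 at y ∈ ∅; g ≡ 0 at y ∈ ∅; common: ∅.
  x = 3: f ≡ 0 at y ∈ {4, 9}; g ≡ 0 at y ∈ ∅; common: ∅.
  x = 4: f ≡ 0 at y ∈ ∅; g ≡ 0 at y ∈ {0, 1, 2, 3, 4, 5, 6, 7, 8, 9, 10}; common: ∅.
  x = 5: f ≡ 0 at y ∈ ∅; g ≡ 0 at y ∈ ∅; common: ∅.
  x = 6: f ≡ 0 at y ∈ {3, 8}; g ≡ 0 at y ∈ ∅; common: ∅.
  x = 7: f ≡ 0 at y ∈ ∅; g ≡ 0 at y ∈ ∅; common: ∅.
  x = 8: f ≡ 0 at y ∈ {1, 5}; g ≡ 0 at y ∈ ∅; common: ∅.
  x = 9: f ≡ 0 at y ∈ {10}; g ≡ 0 at y ∈ ∅; common: ∅.
  x = 10: f ≡ 0 at y ∈ ∅; g ≡ 0 at y ∈ ∅; common: ∅.
Collecting: common zeros = ∅, so the count is 0.
Comparison with the Bézout bound: 0 ≤ 2 = deg(f)·deg(g), as expected for curves with no common component (the affine F_11-count falls short of the bound because intersections may lie at infinity, over extension fields, or carry multiplicity).


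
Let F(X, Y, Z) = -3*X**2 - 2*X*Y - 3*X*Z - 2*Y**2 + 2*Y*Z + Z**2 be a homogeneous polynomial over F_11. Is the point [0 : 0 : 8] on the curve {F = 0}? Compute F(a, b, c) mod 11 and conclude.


F(0,0,8) ≡ 9 (mod 11); P is NOT on the curve.

Evaluate F(0, 0, 8) term-by-term (mod 11).
  -3*X**2 ↦ -3·0·1·1 = 0
  -2*X*Y ↦ -2·0·0·1 = 0
  -3*X*Z ↦ -3·0·1·8 = 0
  -2*Y**2 ↦ -2·1·0·1 = 0
  2*Y*Z ↦ 2·1·0·8 = 0
  Z**2 ↦ 1·1·1·64 = 64
Sum: F(0, 0, 8) = (0) + (0) + (0) + (0) + (0) + (64) = 64.
Reducing mod 11: 64 ≡ 9 (mod 11).
Since F(a, b, c) ≡ 9 ≠ 0 (mod 11), P does NOT lie on the curve.


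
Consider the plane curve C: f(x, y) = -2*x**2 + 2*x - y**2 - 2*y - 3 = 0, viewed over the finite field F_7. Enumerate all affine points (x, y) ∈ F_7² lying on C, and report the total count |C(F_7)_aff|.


Affine F_7-points: {(2, 0), (2, 5), (3, 6), (4, 2), (4, 3), (5, 6), (6, 0), (6, 5)}; count = 8.

For each of the 49 pairs (x, y) ∈ F_7², evaluate f(x, y) mod 7. Record the zeros.
  x = 0: [0↦4, 1↦1, 2↦3, 3↦3, 4↦1, 5↦4, 6↦5]  zeros at y ∈ ∅
  x = 1: [0↦4, 1↦1, 2↦3, 3↦3, 4↦1, 5↦4, 6↦5]  zeros at y ∈ ∅
  x = 2: [0↦0, 1↦4, 2↦6, 3↦6, 4↦4, 5↦0, 6↦1]  zeros at y ∈ {0, 5}
  x = 3: [0↦6, 1↦3, 2↦5, 3↦5, 4↦3, 5↦6, 6↦0]  zeros at y ∈ {6}
  x = 4: [0↦1, 1↦5, 2↦0, 3↦0, 4↦5, 5↦1, 6↦2]  zeros at y ∈ {2, 3}
  x = 5: [0↦6, 1↦3, 2↦5, 3↦5, 4↦3, 5↦6, 6↦0]  zeros at y ∈ {6}
  x = 6: [0↦0, 1↦4, 2↦6, 3↦6, 4↦4, 5↦0, 6↦1]  zeros at y ∈ {0, 5}
Collecting zeros: affine points = {(2, 0), (2, 5), (3, 6), (4, 2), (4, 3), (5, 6), (6, 0), (6, 5)}.
Total count |C(F_7)_aff| = 8.


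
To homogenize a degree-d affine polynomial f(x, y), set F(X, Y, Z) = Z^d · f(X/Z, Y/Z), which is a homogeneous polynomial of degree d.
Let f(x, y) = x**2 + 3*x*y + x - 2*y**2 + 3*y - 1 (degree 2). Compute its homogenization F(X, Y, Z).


F(X, Y, Z) = X**2 + 3*X*Y + X*Z - 2*Y**2 + 3*Y*Z - Z**2

deg(f) = 2.
Substitute x = X/Z, y = Y/Z into f, then multiply by Z^2.
  monomial 1·x^2·y^0 ↦ 1·X^2·Y^0·Z^0.
  monomial 3·x^1·y^1 ↦ 3·X^1·Y^1·Z^0.
  monomial 1·x^1·y^0 ↦ 1·X^1·Y^0·Z^1.
  monomial -2·x^0·y^2 ↦ -2·X^0·Y^2·Z^0.
  monomial 3·x^0·y^1 ↦ 3·X^0·Y^1·Z^1.
  monomial -1·x^0·y^0 ↦ -1·X^0·Y^0·Z^2.
Collecting: F(X, Y, Z) = X**2 + 3*X*Y + X*Z - 2*Y**2 + 3*Y*Z - Z**2.


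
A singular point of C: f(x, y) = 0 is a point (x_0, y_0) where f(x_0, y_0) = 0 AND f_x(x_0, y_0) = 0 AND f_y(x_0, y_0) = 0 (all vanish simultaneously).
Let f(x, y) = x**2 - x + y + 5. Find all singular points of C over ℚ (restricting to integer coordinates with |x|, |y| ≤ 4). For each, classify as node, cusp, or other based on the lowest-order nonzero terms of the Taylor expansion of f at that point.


No singular points in the scanned grid; C is smooth there.

Compute partial derivatives:
  f_x = 2*x - 1.
  f_y = 1.
f_y = 1 is a nonzero constant, so f_y never vanishes: no point (x, y) can satisfy f = f_x = f_y = 0. In particular no (x, y) ∈ {−4, ..., 4}² is singular; the curve is smooth.


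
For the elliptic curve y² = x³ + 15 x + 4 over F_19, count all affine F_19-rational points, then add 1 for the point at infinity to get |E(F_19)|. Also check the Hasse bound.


Affine points = {(0, 2), (0, 17), (1, 1), (1, 18), (2, 2), (2, 17), (3, 0), (6, 5), (6, 14), (8, 3), (8, 16), (17, 2), (17, 17), (18, 8), (18, 11)}; affine count = 15; |E(F_19)| = 16.

Discriminant check: Δ ∝ 4a³ + 27b² = 4·15³ + 27·4² = 4·3375 + 27·16 ≡ 5 (mod 19). Nonzero ⇒ E is nonsingular.
For each x ∈ F_19, compute rhs = x³ + 15·x + 4 mod 19, then count y ∈ F_19 with y² ≡ rhs.
  x = 0: rhs = 4, matching y values: 2, 17 (2 points).
  x = 1: rhs = 1, matching y values: 1, 18 (2 points).
  x = 2: rhs = 4, matching y values: 2, 17 (2 points).
  x = 3: rhs = 0, matching y values: 0 (1 points).
  x = 4: rhs = 14, matching y values: none (0 points).
  x = 5: rhs = 14, matching y values: none (0 points).
  x = 6: rhs = 6, matching y values: 5, 14 (2 points).
  x = 7: rhs = 15, matching y values: none (0 points).
  x = 8: rhs = 9, matching y values: 3, 16 (2 points).
  x = 9: rhs = 13, matching y values: none (0 points).
  x = 10: rhs = 14, matching y values: none (0 points).
  x = 11: rhs = 18, matching y values: none (0 points).
  x = 12: rhs = 12, matching y values: none (0 points).
  x = 13: rhs = 2, matching y values: none (0 points).
  x = 14: rhs = 13, matching y values: none (0 points).
  x = 15: rhs = 13, matching y values: none (0 points).
  x = 16: rhs = 8, matching y values: none (0 points).
  x = 17: rhs = 4, matching y values: 2, 17 (2 points).
  x = 18: rhs = 7, matching y values: 8, 11 (2 points).
Total affine count: 15.
Full point count |E(F_19)| = 15 + 1 = 16.
Hasse bound: |16 − (19+1)| = |-4| = 4 ≤ 2√19 ≈ 8.7178 ✓.


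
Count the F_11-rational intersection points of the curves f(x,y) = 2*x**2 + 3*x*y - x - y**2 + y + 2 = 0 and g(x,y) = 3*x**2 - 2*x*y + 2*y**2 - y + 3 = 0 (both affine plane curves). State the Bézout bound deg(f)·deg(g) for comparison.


Common zeros: {(2, 10), (4, 9), (5, 7), (7, 7)}; count = 4; Bézout bound = 4.

deg(f) = 2, deg(g) = 2, so Bézout bound = 4.
Scan x ∈ F_11. For each x, list the y ∈ F_11 with f(x, y) ≡ 0 and those with g(x, y) ≡ 0 (mod 11); the common zeros in that column are the intersection.
  x = 0: f ≡ 0 at y ∈ {2, 10}; g ≡ 0 at y ∈ ∅; common: ∅.
  x = 1: f ≡ 0 at y ∈ ∅; g ≡ 0 at y ∈ {8, 10}; common: ∅.
  x = 2: f ≡ 0 at y ∈ {8, 10}; g ≡ 0 at y ∈ {9, 10}; common: {10}.
  x = 3: f ≡ 0 at y ∈ {2, 8}; g ≡ 0 at y ∈ ∅; common: ∅.
  x = 4: f ≡ 0 at y ∈ {4, 9}; g ≡ 0 at y ∈ {1, 9}; common: {9}.
  x = 5: f ≡ 0 at y ∈ {7, 9}; g ≡ 0 at y ∈ {4, 7}; common: {7}.
  x = 6: f ≡ 0 at y ∈ ∅; g ≡ 0 at y ∈ ∅; common: ∅.
  x = 7: f ≡ 0 at y ∈ {4, 7}; g ≡ 0 at y ∈ {6, 7}; common: {7}.
  x = 8: f ≡ 0 at y ∈ ∅; g ≡ 0 at y ∈ {6, 8}; common: ∅.
  x = 9: f ≡ 0 at y ∈ ∅; g ≡ 0 at y ∈ ∅; common: ∅.
  x = 10: f ≡ 0 at y ∈ ∅; g ≡ 0 at y ∈ ∅; common: ∅.
Collecting: common zeros = {(2, 10), (4, 9), (5, 7), (7, 7)}, so the count is 4.
Comparison with the Bézout bound: 4 ≤ 4 = deg(f)·deg(g), as expected for curves with no common component (the bound is attained).


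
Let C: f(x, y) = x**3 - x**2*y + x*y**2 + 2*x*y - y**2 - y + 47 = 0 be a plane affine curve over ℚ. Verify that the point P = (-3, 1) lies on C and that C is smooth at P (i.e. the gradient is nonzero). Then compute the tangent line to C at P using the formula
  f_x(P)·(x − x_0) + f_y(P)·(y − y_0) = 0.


Tangent line at P: 36*x - 24*y + 132 = 0.

Step 1: f(-3, 1) = 0, so P lies on C.
Step 2: partial derivatives
  f_x(x, y) = 3*x**2 - 2*x*y + y**2 + 2*y, f_y(x, y) = -x**2 + 2*x*y + 2*x - 2*y - 1.
  f_x(P) = 36, f_y(P) = -24 (gradient nonzero, so P is smooth).
Step 3: tangent line at P: 36·(x − -3) + -24·(y − 1) = 0.
Expanding: 36*x - 24*y + 132 = 0.


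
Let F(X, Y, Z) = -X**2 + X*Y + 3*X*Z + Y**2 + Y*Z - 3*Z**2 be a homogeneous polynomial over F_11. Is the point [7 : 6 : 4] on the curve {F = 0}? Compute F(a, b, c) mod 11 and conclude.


F(7,6,4) ≡ 1 (mod 11); P is NOT on the curve.

Evaluate F(7, 6, 4) term-by-term (mod 11).
  -X**2 ↦ -1·49·1·1 = -49
  X*Y ↦ 1·7·6·1 = 42
  3*X*Z ↦ 3·7·1·4 = 84
  Y**2 ↦ 1·1·36·1 = 36
  Y*Z ↦ 1·1·6·4 = 24
  -3*Z**2 ↦ -3·1·1·16 = -48
Sum: F(7, 6, 4) = (-49) + (42) + (84) + (36) + (24) + (-48) = 89.
Reducing mod 11: 89 ≡ 1 (mod 11).
Since F(a, b, c) ≡ 1 ≠ 0 (mod 11), P does NOT lie on the curve.


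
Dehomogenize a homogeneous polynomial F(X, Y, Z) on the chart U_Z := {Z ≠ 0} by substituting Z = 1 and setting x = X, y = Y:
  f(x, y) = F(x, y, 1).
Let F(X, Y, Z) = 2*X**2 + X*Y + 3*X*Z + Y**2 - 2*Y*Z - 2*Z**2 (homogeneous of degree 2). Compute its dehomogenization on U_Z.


f(x, y) = 2*x**2 + x*y + 3*x + y**2 - 2*y - 2

On U_Z we set Z = 1. Each monomial c·X^i·Y^j·Z^k in F becomes c·x^i·y^j·1^k = c·x^i·y^j.
Substituting Z = 1: F(X, Y, 1) = 2*x**2 + x*y + 3*x + y**2 - 2*y - 2.
Note: deg(f) ≤ deg(F) = 2; strict inequality happens when F is divisible by Z (lost terms).


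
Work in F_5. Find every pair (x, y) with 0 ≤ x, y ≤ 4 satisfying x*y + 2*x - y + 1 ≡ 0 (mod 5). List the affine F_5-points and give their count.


Affine F_5-points: {(0, 1), (2, 0), (3, 4), (4, 2)}; count = 4.

For each of the 25 pairs (x, y) ∈ F_5², evaluate f(x, y) mod 5. Record the zeros.
  x = 0: [0↦1, 1↦0, 2↦4, 3↦3, 4↦2]  zeros at y ∈ {1}
  x = 1: [0↦3, 1↦3, 2↦3, 3↦3, 4↦3]  zeros at y ∈ ∅
  x = 2: [0↦0, 1↦1, 2↦2, 3↦3, 4↦4]  zeros at y ∈ {0}
  x = 3: [0↦2, 1↦4, 2↦1, 3↦3, 4↦0]  zeros at y ∈ {4}
  x = 4: [0↦4, 1↦2, 2↦0, 3↦3, 4↦1]  zeros at y ∈ {2}
Collecting zeros: affine points = {(0, 1), (2, 0), (3, 4), (4, 2)}.
Total count |C(F_5)_aff| = 4.


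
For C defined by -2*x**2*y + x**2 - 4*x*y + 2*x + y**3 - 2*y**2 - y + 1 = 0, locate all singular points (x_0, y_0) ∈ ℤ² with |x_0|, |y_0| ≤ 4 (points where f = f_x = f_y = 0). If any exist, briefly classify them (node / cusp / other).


Singular points: {(-1, 1)}; classification: node.

Compute partial derivatives:
  f_x = -4*x*y + 2*x - 4*y + 2.
  f_y = -2*x**2 - 4*x + 3*y**2 - 4*y - 1.
Scan x_0 ∈ {−4, ..., 4}. For each x_0, f_y(x_0, y) is a polynomial in y; find its integer roots y ∈ {−4, ..., 4}, then test f_x and f at those candidates.
  x = -4: f_y(-4, y) = 3*y**2 - 4*y - 17; no integer root y with |y| ≤ 4.
  x = -3: f_y(-3, y) = 3*y**2 - 4*y - 7; vanishes at y ∈ {-1}. (-3, -1): f_x = -12 ≠ 0.
  x = -2: f_y(-2, y) = 3*y**2 - 4*y - 1; no integer root y with |y| ≤ 4.
  x = -1: f_y(-1, y) = 3*y**2 - 4*y + 1; vanishes at y ∈ {1}. (-1, 1): f_x = 0, f = 0 — SINGULAR.
  x = 0: f_y(0, y) = 3*y**2 - 4*y - 1; no integer root y with |y| ≤ 4.
  x = 1: f_y(1, y) = 3*y**2 - 4*y - 7; vanishes at y ∈ {-1}. (1, -1): f_x = 12 ≠ 0.
  x = 2: f_y(2, y) = 3*y**2 - 4*y - 17; no integer root y with |y| ≤ 4.
  x = 3: f_y(3, y) = 3*y**2 - 4*y - 31; no integer root y with |y| ≤ 4.
  x = 4: f_y(4, y) = 3*y**2 - 4*y - 49; no integer root y with |y| ≤ 4.
Only singular point on the grid: (-1, 1).
Classify: substitute x = -1 + u, y = 1 + v and expand: f = -2*u**2*v - u**2 + v**3 + v**2.
No constant or linear terms (consistent with a singular point). Quadratic part: -u**2 + v**2. Cubic part: -2*u**2*v + v**3.
The quadratic part v**2 - u**2 = (v − u)(v + u) splits into two distinct linear factors, so there are two distinct tangent lines y − 1 = ±(x − -1) — this is a node (ordinary double point).
Classification: node.


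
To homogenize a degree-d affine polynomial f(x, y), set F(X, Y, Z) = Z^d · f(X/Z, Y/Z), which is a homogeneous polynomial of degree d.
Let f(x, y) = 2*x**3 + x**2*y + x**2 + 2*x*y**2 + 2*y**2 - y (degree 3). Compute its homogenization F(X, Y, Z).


F(X, Y, Z) = 2*X**3 + X**2*Y + X**2*Z + 2*X*Y**2 + 2*Y**2*Z - Y*Z**2

deg(f) = 3.
Substitute x = X/Z, y = Y/Z into f, then multiply by Z^3.
  monomial 2·x^3·y^0 ↦ 2·X^3·Y^0·Z^0.
  monomial 1·x^2·y^1 ↦ 1·X^2·Y^1·Z^0.
  monomial 1·x^2·y^0 ↦ 1·X^2·Y^0·Z^1.
  monomial 2·x^1·y^2 ↦ 2·X^1·Y^2·Z^0.
  monomial 2·x^0·y^2 ↦ 2·X^0·Y^2·Z^1.
  monomial -1·x^0·y^1 ↦ -1·X^0·Y^1·Z^2.
Collecting: F(X, Y, Z) = 2*X**3 + X**2*Y + X**2*Z + 2*X*Y**2 + 2*Y**2*Z - Y*Z**2.


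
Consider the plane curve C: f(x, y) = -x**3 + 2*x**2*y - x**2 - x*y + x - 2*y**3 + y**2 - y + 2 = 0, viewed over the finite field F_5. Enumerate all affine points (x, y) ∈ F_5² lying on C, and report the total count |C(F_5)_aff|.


Affine F_5-points: {(0, 1), (1, 1), (2, 2), (2, 4), (3, 2)}; count = 5.

For each of the 25 pairs (x, y) ∈ F_5², evaluate f(x, y) mod 5. Record the zeros.
  x = 0: [0↦2, 1↦0, 2↦3, 3↦4, 4↦1]  zeros at y ∈ {1}
  x = 1: [0↦1, 1↦0, 2↦4, 3↦1, 4↦4]  zeros at y ∈ {1}
  x = 2: [0↦2, 1↦1, 2↦0, 3↦2, 4↦0]  zeros at y ∈ {2, 4}
  x = 3: [0↦4, 1↦2, 2↦0, 3↦1, 4↦3]  zeros at y ∈ {2}
  x = 4: [0↦1, 1↦2, 2↦3, 3↦2, 4↦2]  zeros at y ∈ ∅
Collecting zeros: affine points = {(0, 1), (1, 1), (2, 2), (2, 4), (3, 2)}.
Total count |C(F_5)_aff| = 5.


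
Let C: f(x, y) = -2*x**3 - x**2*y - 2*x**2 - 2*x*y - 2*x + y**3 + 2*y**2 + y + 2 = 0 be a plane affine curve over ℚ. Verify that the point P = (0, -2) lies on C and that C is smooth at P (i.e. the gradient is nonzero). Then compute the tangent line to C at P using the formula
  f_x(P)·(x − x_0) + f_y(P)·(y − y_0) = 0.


Tangent line at P: 2*x + 5*y + 10 = 0.

Step 1: f(0, -2) = 0, so P lies on C.
Step 2: partial derivatives
  f_x(x, y) = -6*x**2 - 2*x*y - 4*x - 2*y - 2, f_y(x, y) = -x**2 - 2*x + 3*y**2 + 4*y + 1.
  f_x(P) = 2, f_y(P) = 5 (gradient nonzero, so P is smooth).
Step 3: tangent line at P: 2·(x − 0) + 5·(y − -2) = 0.
Expanding: 2*x + 5*y + 10 = 0.


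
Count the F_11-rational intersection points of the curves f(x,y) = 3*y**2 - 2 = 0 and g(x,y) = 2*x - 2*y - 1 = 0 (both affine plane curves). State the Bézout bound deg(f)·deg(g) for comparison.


Common zeros: ∅; count = 0; Bézout bound = 2.

deg(f) = 2, deg(g) = 1, so Bézout bound = 2.
Scan x ∈ F_11. For each x, list the y ∈ F_11 with f(x, y) ≡ 0 and those with g(x, y) ≡ 0 (mod 11); the common zeros in that column are the intersection.
  x = 0: f ≡ 0 at y ∈ ∅; g ≡ 0 at y ∈ {5}; common: ∅.
  x = 1: f ≡ 0 at y ∈ ∅; g ≡ 0 at y ∈ {6}; common: ∅.
  x = 2: f ≡ 0 at y ∈ ∅; g ≡ 0 at y ∈ {7}; common: ∅.
  x = 3: f ≡ 0 at y ∈ ∅; g ≡ 0 at y ∈ {8}; common: ∅.
  x = 4: f ≡ 0 at y ∈ ∅; g ≡ 0 at y ∈ {9}; common: ∅.
  x = 5: f ≡ 0 at y ∈ ∅; g ≡ 0 at y ∈ {10}; common: ∅.
  x = 6: f ≡ 0 at y ∈ ∅; g ≡ 0 at y ∈ {0}; common: ∅.
  x = 7: f ≡ 0 at y ∈ ∅; g ≡ 0 at y ∈ {1}; common: ∅.
  x = 8: f ≡ 0 at y ∈ ∅; g ≡ 0 at y ∈ {2}; common: ∅.
  x = 9: f ≡ 0 at y ∈ ∅; g ≡ 0 at y ∈ {3}; common: ∅.
  x = 10: f ≡ 0 at y ∈ ∅; g ≡ 0 at y ∈ {4}; common: ∅.
Collecting: common zeros = ∅, so the count is 0.
Comparison with the Bézout bound: 0 ≤ 2 = deg(f)·deg(g), as expected for curves with no common component (the affine F_11-count falls short of the bound because intersections may lie at infinity, over extension fields, or carry multiplicity).


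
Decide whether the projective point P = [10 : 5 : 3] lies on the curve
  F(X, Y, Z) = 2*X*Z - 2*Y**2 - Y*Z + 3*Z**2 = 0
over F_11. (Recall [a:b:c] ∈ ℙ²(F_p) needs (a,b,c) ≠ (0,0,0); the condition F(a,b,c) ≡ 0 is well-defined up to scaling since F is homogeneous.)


F(10,5,3) ≡ 0 (mod 11); P is on the curve.

Evaluate F(10, 5, 3) term-by-term (mod 11).
  2*X*Z ↦ 2·10·1·3 = 60
  -2*Y**2 ↦ -2·1·25·1 = -50
  -Y*Z ↦ -1·1·5·3 = -15
  3*Z**2 ↦ 3·1·1·9 = 27
Sum: F(10, 5, 3) = (60) + (-50) + (-15) + (27) = 22.
Reducing mod 11: 22 ≡ 0 (mod 11).
Since F(a, b, c) ≡ 0 (mod 11), P lies on the curve.


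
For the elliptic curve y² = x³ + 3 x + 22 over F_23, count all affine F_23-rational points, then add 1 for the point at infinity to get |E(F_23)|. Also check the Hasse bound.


Affine points = {(1, 7), (1, 16), (2, 6), (2, 17), (3, 9), (3, 14), (4, 11), (4, 12), (5, 1), (5, 22), (6, 7), (6, 16), (7, 8), (7, 15), (8, 11), (8, 12), (11, 11), (11, 12), (13, 2), (13, 21), (14, 5), (14, 18), (16, 7), (16, 16), (17, 8), (17, 15), (20, 3), (20, 20), (21, 10), (21, 13), (22, 8), (22, 15)}; affine count = 32; |E(F_23)| = 33.

Discriminant check: Δ ∝ 4a³ + 27b² = 4·3³ + 27·22² = 4·27 + 27·484 ≡ 20 (mod 23). Nonzero ⇒ E is nonsingular.
For each x ∈ F_23, compute rhs = x³ + 3·x + 22 mod 23, then count y ∈ F_23 with y² ≡ rhs.
  x = 0: rhs = 22, matching y values: none (0 points).
  x = 1: rhs = 3, matching y values: 7, 16 (2 points).
  x = 2: rhs = 13, matching y values: 6, 17 (2 points).
  x = 3: rhs = 12, matching y values: 9, 14 (2 points).
  x = 4: rhs = 6, matching y values: 11, 12 (2 points).
  x = 5: rhs = 1, matching y values: 1, 22 (2 points).
  x = 6: rhs = 3, matching y values: 7, 16 (2 points).
  x = 7: rhs = 18, matching y values: 8, 15 (2 points).
  x = 8: rhs = 6, matching y values: 11, 12 (2 points).
  x = 9: rhs = 19, matching y values: none (0 points).
  x = 10: rhs = 17, matching y values: none (0 points).
  x = 11: rhs = 6, matching y values: 11, 12 (2 points).
  x = 12: rhs = 15, matching y values: none (0 points).
  x = 13: rhs = 4, matching y values: 2, 21 (2 points).
  x = 14: rhs = 2, matching y values: 5, 18 (2 points).
  x = 15: rhs = 15, matching y values: none (0 points).
  x = 16: rhs = 3, matching y values: 7, 16 (2 points).
  x = 17: rhs = 18, matching y values: 8, 15 (2 points).
  x = 18: rhs = 20, matching y values: none (0 points).
  x = 19: rhs = 15, matching y values: none (0 points).
  x = 20: rhs = 9, matching y values: 3, 20 (2 points).
  x = 21: rhs = 8, matching y values: 10, 13 (2 points).
  x = 22: rhs = 18, matching y values: 8, 15 (2 points).
Total affine count: 32.
Full point count |E(F_23)| = 32 + 1 = 33.
Hasse bound: |33 − (23+1)| = |9| = 9 ≤ 2√23 ≈ 9.5917 ✓.
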